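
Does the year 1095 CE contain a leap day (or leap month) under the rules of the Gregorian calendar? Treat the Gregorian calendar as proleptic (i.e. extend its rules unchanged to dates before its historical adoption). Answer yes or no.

no

1095 is not divisible by 4, so it is a common year.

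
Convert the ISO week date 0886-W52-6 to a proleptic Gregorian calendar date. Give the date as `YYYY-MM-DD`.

0886-12-28

ISO week 1 of 886 is the week containing the first Thursday of 886.
Week 52, day 6 (Saturday) lands on 0886-12-28.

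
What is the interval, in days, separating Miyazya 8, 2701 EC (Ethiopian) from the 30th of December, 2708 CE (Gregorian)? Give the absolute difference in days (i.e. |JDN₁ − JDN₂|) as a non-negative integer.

JDN of the first date = 2710613.
JDN of the second date = 2710500.
|2710500 − 2710613| = 113.

113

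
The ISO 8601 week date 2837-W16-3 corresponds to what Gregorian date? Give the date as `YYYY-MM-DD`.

2837-04-15

ISO week 1 of 2837 is the week containing the first Thursday of 2837.
Week 16, day 3 (Wednesday) lands on 2837-04-15.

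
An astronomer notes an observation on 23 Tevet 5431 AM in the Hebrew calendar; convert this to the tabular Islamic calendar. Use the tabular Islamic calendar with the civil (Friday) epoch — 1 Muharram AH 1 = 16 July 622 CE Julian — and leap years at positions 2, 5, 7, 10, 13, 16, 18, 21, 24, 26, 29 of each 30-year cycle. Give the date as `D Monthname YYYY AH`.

23 Sha'ban 1081 AH

The source date corresponds to 5 January 1671 in the Gregorian calendar (JDN 2331385).
That day falls on 23 Sha'ban 1081 AH in the tabular Islamic calendar.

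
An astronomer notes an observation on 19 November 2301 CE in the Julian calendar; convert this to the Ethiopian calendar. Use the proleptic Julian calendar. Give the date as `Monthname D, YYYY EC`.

Both dates share Julian Day Number 2561821; in the Ethiopian calendar that is 23 Hidar 2294 EC.

Hidar 23, 2294 EC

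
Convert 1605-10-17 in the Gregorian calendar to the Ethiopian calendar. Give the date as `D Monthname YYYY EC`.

10 Tikimt 1598 EC

Julian Day Number of the source date = 2307564.
Converting JDN 2307564 to the Ethiopian calendar gives 10 Tikimt 1598 EC.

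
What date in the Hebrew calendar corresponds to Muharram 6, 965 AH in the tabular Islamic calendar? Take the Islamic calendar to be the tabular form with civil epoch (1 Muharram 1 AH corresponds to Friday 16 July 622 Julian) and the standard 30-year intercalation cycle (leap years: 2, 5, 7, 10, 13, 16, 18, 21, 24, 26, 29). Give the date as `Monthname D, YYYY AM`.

The source date corresponds to 8 November 1557 in the proleptic Gregorian calendar (JDN 2290054).
That day falls on 6 Kislev 5318 AM in the Hebrew calendar.

Kislev 6, 5318 AM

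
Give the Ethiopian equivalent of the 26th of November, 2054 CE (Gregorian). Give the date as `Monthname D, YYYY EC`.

Hidar 17, 2047 EC

Both dates share Julian Day Number 2471598; in the Ethiopian calendar that is 17 Hidar 2047 EC.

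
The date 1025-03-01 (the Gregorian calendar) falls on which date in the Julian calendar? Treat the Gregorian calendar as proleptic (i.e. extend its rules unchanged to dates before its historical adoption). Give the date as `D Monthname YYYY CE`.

For dates in this range the Gregorian date is 6 days ahead of the Julian.
1 March 1025 Gregorian − 6 days → 23 February 1025 Julian.

23 February 1025 CE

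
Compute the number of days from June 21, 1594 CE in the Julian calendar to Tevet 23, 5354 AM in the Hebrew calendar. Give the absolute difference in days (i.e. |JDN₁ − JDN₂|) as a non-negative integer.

167

JDN of the first date = 2303438.
JDN of the second date = 2303271.
|2303271 − 2303438| = 167.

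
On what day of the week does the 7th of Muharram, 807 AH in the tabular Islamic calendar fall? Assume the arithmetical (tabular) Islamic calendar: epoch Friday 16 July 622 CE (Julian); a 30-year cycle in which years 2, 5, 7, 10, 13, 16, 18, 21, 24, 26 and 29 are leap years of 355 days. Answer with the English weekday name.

Wednesday

In the proleptic Gregorian calendar this is 25 July 1404 (JDN 2234066).
2234066 ≡ 2 (mod 7); counting from Monday = 0 gives Wednesday.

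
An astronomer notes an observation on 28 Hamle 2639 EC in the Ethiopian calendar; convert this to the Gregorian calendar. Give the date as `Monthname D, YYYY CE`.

August 9, 2647 CE

Julian Day Number of the source date = 2688077.
Converting JDN 2688077 to the Gregorian calendar gives 9 August 2647 CE.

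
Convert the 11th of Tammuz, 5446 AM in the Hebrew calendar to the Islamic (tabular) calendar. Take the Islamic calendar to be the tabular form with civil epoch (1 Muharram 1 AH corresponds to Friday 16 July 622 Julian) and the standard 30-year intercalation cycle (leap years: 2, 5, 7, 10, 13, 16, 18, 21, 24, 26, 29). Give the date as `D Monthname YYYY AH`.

Julian Day Number of the source date = 2337043.
Converting JDN 2337043 to the tabular Islamic calendar gives 11 Sha'ban 1097 AH.

11 Sha'ban 1097 AH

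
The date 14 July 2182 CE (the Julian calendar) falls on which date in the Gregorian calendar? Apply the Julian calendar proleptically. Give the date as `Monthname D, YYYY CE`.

July 28, 2182 CE

The Julian–Gregorian offset here is 14 days (Julian trailing).
14 July 2182 Julian + 14 days → 28 July 2182 Gregorian.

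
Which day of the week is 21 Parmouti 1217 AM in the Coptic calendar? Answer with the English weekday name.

Equivalently 26 April 1501 Gregorian, JDN 2269404.
JDN 2269404 mod 7 = 4, and JDN 0 was a Monday, so this is a Friday.

Friday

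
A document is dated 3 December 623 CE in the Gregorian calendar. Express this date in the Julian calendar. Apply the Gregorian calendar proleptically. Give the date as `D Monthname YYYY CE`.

30 November 623 CE

The Julian–Gregorian offset here is 3 days (Julian trailing).
3 December 623 Gregorian − 3 days → 30 November 623 Julian.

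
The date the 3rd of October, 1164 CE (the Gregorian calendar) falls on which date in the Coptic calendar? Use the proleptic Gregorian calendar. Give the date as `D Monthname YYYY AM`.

Julian Day Number of the source date = 2146478.
Converting JDN 2146478 to the Coptic calendar gives 29 Thout 881 AM.

29 Thout 881 AM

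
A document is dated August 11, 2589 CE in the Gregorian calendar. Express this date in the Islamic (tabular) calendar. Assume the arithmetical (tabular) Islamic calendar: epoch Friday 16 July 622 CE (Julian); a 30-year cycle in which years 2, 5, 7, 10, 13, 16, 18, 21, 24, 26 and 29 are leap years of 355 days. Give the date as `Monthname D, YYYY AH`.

Jumada al-Thani 8, 2028 AH

Both dates share Julian Day Number 2666896; in the tabular Islamic calendar that is 8 Jumada al-Thani 2028 AH.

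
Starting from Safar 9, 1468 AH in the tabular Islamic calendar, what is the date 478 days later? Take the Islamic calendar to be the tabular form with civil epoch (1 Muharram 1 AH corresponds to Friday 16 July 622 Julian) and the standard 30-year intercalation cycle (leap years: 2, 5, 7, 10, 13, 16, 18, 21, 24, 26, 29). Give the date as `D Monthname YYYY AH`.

15 Jumada al-Thani 1469 AH

The starting date is JDN 2468334; 2468334 + 478 = 2468812.
JDN 2468812 corresponds to 15 Jumada al-Thani 1469 AH.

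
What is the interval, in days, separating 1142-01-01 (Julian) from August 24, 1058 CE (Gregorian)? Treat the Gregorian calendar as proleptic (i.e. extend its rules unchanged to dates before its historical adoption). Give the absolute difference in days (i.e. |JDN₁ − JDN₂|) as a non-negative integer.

First date → JDN 2138174; second date → JDN 2107722.
The interval is |2138174 − 2107722| = 30452 days.

30452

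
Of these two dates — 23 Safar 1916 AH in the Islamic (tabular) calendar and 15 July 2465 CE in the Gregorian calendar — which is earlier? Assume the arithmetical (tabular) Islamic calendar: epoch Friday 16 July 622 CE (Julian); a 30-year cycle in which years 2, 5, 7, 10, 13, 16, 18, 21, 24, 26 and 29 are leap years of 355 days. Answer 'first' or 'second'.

Converting both to JDN: 2627104 vs 2621579; the smaller is the second.

second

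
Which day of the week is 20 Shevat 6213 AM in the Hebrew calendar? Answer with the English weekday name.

This is JDN 2617030 (30 January 2453 Gregorian).
Since JDN mod 7 = 3 (0 = Monday), the day is Thursday.

Thursday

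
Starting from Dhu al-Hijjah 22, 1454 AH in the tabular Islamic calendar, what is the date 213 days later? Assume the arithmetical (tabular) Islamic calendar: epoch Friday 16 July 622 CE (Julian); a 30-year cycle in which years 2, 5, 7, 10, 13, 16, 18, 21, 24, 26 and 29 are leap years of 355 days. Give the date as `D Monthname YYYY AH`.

29 Rajab 1455 AH

The starting date is JDN 2463681; 2463681 + 213 = 2463894.
JDN 2463894 corresponds to 29 Rajab 1455 AH.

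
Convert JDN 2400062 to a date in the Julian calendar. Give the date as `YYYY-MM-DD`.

JDN 2400062 is 17 January 1859 in the Gregorian calendar.
In the Julian calendar that day is 1859-01-05.

1859-01-05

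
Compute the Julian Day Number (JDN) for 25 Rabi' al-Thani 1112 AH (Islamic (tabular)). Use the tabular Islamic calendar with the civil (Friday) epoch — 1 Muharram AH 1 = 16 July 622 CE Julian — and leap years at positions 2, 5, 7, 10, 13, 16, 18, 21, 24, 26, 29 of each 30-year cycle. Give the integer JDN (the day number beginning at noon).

2342254

Equivalently 9 October 1700 (Gregorian).
JDN 2400001 is 17 November 1858 CE (Gregorian), MJD 0; the target day is −57747 days from there, so JDN = 2342254.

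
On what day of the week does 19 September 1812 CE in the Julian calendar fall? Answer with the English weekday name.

In the Gregorian calendar this is 1 October 1812 (JDN 2383153).
JDN 2383153 mod 7 = 3, and JDN 0 was a Monday, so this is a Thursday.

Thursday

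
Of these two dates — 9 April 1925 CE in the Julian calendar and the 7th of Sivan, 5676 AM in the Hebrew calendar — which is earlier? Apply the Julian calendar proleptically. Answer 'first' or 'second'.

The two dates have Julian Day Numbers 2424263 and 2421023 respectively.
Since 2421023 < 2424263, the second date comes first.

second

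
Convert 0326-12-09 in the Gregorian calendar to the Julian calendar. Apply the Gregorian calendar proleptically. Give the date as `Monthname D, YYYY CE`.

December 8, 326 CE

For dates in this range the Gregorian date is 1 day ahead of the Julian.
9 December 326 Gregorian − 1 day → 8 December 326 Julian.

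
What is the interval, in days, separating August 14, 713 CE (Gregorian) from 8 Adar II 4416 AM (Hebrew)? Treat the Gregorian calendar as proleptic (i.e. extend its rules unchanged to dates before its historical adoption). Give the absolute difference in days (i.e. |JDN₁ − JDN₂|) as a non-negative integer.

20973

JDN of the first date = 1981703.
JDN of the second date = 1960730.
|1960730 − 1981703| = 20973.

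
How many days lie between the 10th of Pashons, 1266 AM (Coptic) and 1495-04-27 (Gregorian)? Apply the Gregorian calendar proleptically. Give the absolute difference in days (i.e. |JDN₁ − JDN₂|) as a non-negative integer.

First date → JDN 2287320; second date → JDN 2267214.
The interval is |2287320 − 2267214| = 20106 days.

20106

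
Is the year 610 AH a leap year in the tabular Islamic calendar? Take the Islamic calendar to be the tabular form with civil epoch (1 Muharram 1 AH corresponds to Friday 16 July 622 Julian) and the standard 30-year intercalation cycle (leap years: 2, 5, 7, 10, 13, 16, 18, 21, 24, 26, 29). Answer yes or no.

Year 610 AH is year 10 of its 30-year cycle; leap positions are 2, 5, 7, 10, 13, 16, 18, 21, 24, 26, 29, so it is a leap year (355 days).

yes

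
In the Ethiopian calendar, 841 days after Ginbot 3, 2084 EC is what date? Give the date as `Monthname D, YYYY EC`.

Nehase 24, 2086 EC

JDN of Ginbot 3, 2084 EC = 2485279.
2485279 + 841 = 2486120.
JDN 2486120 in the Ethiopian calendar is Nehase 24, 2086 EC.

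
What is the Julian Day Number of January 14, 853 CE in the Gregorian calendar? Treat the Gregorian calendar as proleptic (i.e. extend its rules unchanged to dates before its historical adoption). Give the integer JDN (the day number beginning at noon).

2032626

JDN 2451545 is 1 January 2000 CE (Gregorian); the target day is −418919 days from there, so JDN = 2032626.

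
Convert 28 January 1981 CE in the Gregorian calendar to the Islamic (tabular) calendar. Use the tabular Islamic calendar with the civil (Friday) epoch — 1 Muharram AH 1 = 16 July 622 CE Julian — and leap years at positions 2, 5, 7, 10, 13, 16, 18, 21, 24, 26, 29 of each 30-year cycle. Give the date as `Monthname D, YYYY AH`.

Rabi' al-Awwal 22, 1401 AH

Julian Day Number of the source date = 2444633.
Converting JDN 2444633 to the tabular Islamic calendar gives 22 Rabi' al-Awwal 1401 AH.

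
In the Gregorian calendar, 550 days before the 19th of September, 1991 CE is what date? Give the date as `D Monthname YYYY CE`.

The starting date is JDN 2448519; 2448519 − 550 = 2447969.
JDN 2447969 corresponds to 18 March 1990 CE.

18 March 1990 CE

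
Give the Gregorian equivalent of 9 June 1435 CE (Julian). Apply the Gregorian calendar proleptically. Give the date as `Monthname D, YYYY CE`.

For dates in this range the Gregorian date is 9 days ahead of the Julian.
9 June 1435 Julian + 9 days → 18 June 1435 Gregorian.

June 18, 1435 CE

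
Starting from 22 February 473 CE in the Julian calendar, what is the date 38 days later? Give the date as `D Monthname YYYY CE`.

Counting 38 days forward from JDN 1893874 reaches JDN 1893912, which is 1 April 473 CE.

1 April 473 CE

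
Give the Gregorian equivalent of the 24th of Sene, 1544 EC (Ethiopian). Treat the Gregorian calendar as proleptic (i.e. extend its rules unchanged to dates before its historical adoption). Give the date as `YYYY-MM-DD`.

1552-06-28

Both dates share Julian Day Number 2288095; in the Gregorian calendar that is 28 June 1552 CE.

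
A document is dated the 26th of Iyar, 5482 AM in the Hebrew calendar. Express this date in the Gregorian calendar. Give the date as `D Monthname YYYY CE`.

Julian Day Number of the source date = 2350140.
Converting JDN 2350140 to the Gregorian calendar gives 13 May 1722 CE.

13 May 1722 CE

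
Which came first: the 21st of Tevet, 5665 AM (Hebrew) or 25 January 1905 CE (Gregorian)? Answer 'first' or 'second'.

The two dates have Julian Day Numbers 2416844 and 2416871 respectively.
Since 2416844 < 2416871, the first date comes first.

first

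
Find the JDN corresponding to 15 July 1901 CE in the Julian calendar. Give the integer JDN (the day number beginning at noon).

In the Gregorian calendar the same day is 28 July 1901.
JDN 2299161 is 15 October 1582 CE (Gregorian); the target day is +116433 days from there, so JDN = 2415594.

2415594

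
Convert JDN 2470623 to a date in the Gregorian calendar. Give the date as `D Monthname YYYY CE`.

JDN 2451545 is 1 Jan 2000; 2470623 is +19078 days from there.

26 March 2052 CE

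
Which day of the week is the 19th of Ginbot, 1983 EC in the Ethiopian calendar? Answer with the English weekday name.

Equivalently 27 May 1991 Gregorian, JDN 2448404.
Since JDN mod 7 = 0 (0 = Monday), the day is Monday.

Monday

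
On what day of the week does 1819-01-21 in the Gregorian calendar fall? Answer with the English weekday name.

JDN 2385456 mod 7 = 3, and JDN 0 was a Monday, so this is a Thursday.

Thursday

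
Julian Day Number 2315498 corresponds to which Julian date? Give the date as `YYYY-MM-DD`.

The Gregorian equivalent of JDN 2315498 is 8 July 1627.
In the Julian calendar that day is 1627-06-28.

1627-06-28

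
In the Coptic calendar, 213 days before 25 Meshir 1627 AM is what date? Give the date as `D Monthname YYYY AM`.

27 Epip 1626 AM

The starting date is JDN 2419100; 2419100 − 213 = 2418887.
JDN 2418887 corresponds to 27 Epip 1626 AM.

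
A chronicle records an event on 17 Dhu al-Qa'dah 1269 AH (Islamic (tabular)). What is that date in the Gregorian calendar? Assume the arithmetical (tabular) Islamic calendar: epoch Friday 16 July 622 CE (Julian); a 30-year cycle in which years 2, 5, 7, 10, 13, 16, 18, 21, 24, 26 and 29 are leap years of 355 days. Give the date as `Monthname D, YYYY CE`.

August 22, 1853 CE

Julian Day Number of the source date = 2398088.
Converting JDN 2398088 to the Gregorian calendar gives 22 August 1853 CE.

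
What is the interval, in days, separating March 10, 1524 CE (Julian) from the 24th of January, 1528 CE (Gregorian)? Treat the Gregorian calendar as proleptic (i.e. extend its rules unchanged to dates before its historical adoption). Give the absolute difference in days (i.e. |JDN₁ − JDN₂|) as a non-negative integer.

1405

JDN of the first date = 2277768.
JDN of the second date = 2279173.
|2279173 − 2277768| = 1405.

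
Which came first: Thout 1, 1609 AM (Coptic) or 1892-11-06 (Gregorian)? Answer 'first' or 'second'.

first

Converting both to JDN: 2412352 vs 2412409; the smaller is the first.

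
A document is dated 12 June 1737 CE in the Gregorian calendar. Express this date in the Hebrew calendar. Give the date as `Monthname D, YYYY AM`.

Both dates share Julian Day Number 2355649; in the Hebrew calendar that is 13 Sivan 5497 AM.

Sivan 13, 5497 AM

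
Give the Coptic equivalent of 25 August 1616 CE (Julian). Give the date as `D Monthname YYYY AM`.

2 Pi Kogi Enavot 1332 AM

Both dates share Julian Day Number 2311539; in the Coptic calendar that is 2 Pi Kogi Enavot 1332 AM.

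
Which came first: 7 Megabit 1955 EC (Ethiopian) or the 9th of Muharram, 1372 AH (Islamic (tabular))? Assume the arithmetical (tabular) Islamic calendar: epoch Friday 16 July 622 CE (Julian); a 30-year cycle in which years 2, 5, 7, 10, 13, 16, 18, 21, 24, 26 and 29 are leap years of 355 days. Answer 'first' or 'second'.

second

First date → JDN 2438105; second date → JDN 2434285.
JDN 2434285 < JDN 2438105, so the second date is earlier.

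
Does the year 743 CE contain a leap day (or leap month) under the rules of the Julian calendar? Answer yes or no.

743 mod 4 = 3, so it is a common year in the Julian calendar.

no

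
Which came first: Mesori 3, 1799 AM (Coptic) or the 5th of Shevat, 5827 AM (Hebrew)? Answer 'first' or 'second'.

second

The two dates have Julian Day Numbers 2482081 and 2476037 respectively.
Since 2476037 < 2482081, the second date comes first.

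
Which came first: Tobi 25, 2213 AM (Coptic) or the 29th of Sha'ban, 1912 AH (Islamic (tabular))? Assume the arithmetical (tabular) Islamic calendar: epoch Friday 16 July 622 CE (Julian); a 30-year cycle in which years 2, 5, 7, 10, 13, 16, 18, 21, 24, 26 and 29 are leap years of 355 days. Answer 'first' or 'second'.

second

The two dates have Julian Day Numbers 2633107 and 2625870 respectively.
Since 2625870 < 2633107, the second date comes first.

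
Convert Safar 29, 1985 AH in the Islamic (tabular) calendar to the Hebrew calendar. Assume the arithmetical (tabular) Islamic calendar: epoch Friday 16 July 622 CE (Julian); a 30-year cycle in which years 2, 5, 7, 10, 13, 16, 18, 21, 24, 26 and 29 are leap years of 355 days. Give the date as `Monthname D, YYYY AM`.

The source date corresponds to 17 August 2547 in the Gregorian calendar (JDN 2651561).
That day falls on 30 Av 6307 AM in the Hebrew calendar.

Av 30, 6307 AM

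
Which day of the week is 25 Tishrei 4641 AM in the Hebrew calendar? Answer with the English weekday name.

Sunday

In the proleptic Gregorian calendar this is 6 October 880 (JDN 2042753).
Since JDN mod 7 = 6 (0 = Monday), the day is Sunday.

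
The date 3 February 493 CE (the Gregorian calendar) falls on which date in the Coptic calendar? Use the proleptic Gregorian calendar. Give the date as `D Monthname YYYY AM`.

8 Meshir 209 AM

Julian Day Number of the source date = 1901159.
Converting JDN 1901159 to the Coptic calendar gives 8 Meshir 209 AM.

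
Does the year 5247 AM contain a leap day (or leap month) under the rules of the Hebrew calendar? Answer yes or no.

yes

Hebrew year 5247 is year 3 of its 19-year Metonic cycle; leap years are at positions 3, 6, 8, 11, 14, 17, 19, so it is a leap year (13 months).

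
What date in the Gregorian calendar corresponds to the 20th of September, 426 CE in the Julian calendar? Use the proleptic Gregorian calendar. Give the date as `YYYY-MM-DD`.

For dates in this range the Gregorian date is 1 day ahead of the Julian.
20 September 426 Julian + 1 day → 21 September 426 Gregorian.

0426-09-21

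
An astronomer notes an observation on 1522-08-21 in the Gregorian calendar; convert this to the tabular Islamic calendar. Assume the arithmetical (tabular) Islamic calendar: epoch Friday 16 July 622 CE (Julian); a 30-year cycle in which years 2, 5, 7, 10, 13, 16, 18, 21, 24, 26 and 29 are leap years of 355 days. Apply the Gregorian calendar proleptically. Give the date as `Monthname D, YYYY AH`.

Both dates share Julian Day Number 2277191; in the tabular Islamic calendar that is 18 Ramadan 928 AH.

Ramadan 18, 928 AH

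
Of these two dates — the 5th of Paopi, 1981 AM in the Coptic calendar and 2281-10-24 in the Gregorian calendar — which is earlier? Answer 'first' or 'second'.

first

The two dates have Julian Day Numbers 2548259 and 2554475 respectively.
Since 2548259 < 2554475, the first date comes first.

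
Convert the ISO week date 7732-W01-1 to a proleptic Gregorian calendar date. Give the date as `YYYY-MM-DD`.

7731-12-31

ISO week 1 of 7732 is the week containing the first Thursday of 7732.
Week 1, day 1 (Monday) lands on 7731-12-31.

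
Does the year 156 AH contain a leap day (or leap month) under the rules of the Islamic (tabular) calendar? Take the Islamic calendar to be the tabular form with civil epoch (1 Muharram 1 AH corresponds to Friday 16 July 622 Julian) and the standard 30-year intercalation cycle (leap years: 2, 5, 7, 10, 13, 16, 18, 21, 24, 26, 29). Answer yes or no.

no

Year 156 AH is year 6 of its 30-year cycle; leap positions are 2, 5, 7, 10, 13, 16, 18, 21, 24, 26, 29, so it is a common year (354 days).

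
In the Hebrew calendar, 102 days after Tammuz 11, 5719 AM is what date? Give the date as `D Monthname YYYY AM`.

JDN of Tammuz 11, 5719 AM = 2436767.
2436767 + 102 = 2436869.
JDN 2436869 in the Hebrew calendar is 25 Tishrei 5720 AM.

25 Tishrei 5720 AM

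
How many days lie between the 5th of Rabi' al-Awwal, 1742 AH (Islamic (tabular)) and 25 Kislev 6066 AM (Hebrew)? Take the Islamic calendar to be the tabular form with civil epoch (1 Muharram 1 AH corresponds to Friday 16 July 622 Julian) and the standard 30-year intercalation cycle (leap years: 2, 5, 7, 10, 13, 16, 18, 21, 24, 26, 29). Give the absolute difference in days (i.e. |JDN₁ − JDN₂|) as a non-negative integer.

2165

First date → JDN 2565455; second date → JDN 2563290.
The interval is |2565455 − 2563290| = 2165 days.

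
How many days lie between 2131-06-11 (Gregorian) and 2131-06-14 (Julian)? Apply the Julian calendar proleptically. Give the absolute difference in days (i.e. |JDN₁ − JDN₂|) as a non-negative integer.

17

First date → JDN 2499553; second date → JDN 2499570.
The interval is |2499553 − 2499570| = 17 days.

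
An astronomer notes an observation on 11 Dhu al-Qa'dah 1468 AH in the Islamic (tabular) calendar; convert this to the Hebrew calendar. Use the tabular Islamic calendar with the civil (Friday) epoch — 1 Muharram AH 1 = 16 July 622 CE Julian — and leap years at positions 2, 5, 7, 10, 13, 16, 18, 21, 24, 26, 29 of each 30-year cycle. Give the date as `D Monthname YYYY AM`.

11 Elul 5806 AM

Julian Day Number of the source date = 2468601.
Converting JDN 2468601 to the Hebrew calendar gives 11 Elul 5806 AM.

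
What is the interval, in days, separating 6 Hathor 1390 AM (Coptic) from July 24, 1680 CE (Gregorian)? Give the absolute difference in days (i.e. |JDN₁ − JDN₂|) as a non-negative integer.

2446

First date → JDN 2332427; second date → JDN 2334873.
The interval is |2332427 − 2334873| = 2446 days.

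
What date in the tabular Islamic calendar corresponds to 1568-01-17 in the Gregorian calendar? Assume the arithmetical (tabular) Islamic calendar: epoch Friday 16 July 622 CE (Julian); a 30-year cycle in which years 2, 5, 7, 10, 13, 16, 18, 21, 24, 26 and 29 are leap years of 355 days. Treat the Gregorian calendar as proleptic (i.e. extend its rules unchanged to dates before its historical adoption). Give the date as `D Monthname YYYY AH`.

Julian Day Number of the source date = 2293776.
Converting JDN 2293776 to the tabular Islamic calendar gives 7 Rajab 975 AH.

7 Rajab 975 AH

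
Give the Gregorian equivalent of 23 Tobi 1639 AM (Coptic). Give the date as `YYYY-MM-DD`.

1923-01-31

Julian Day Number of the source date = 2423451.
Converting JDN 2423451 to the Gregorian calendar gives 31 January 1923 CE.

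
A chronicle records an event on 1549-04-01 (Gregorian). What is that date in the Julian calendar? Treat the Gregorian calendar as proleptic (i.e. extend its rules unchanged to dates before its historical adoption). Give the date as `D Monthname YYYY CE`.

22 March 1549 CE

At this point the Julian calendar is 10 days behind the Gregorian.
1 April 1549 Gregorian − 10 days → 22 March 1549 Julian.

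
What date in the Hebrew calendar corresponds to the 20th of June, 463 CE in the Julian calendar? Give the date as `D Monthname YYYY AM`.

17 Tammuz 4223 AM

The source date corresponds to 21 June 463 in the proleptic Gregorian calendar (JDN 1890339).
That day falls on 17 Tammuz 4223 AM in the Hebrew calendar.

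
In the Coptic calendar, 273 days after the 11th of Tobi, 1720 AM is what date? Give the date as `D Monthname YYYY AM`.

JDN of the 11th of Tobi, 1720 AM = 2453025.
2453025 + 273 = 2453298.
JDN 2453298 in the Coptic calendar is 9 Paopi 1721 AM.

9 Paopi 1721 AM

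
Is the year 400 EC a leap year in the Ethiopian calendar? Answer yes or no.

no

400 mod 4 = 0; in the Ethiopian calendar a year is leap when year mod 4 = 3, so it is a common year.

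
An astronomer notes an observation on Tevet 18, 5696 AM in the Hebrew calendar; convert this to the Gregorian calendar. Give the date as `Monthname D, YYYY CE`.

Both dates share Julian Day Number 2428181; in the Gregorian calendar that is 13 January 1936 CE.

January 13, 1936 CE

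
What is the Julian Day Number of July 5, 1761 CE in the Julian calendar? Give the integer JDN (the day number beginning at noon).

2364449

Equivalently 16 July 1761 (Gregorian).
JDN 2299161 is 15 October 1582 CE (Gregorian); the target day is +65288 days from there, so JDN = 2364449.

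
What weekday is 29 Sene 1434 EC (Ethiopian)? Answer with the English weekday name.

Saturday

In the proleptic Gregorian calendar this is 2 July 1442 (JDN 2247922).
JDN 2247922 mod 7 = 5, and JDN 0 was a Monday, so this is a Saturday.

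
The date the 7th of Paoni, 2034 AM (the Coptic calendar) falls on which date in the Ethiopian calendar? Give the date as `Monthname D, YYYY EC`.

Sene 7, 2310 EC

Both dates share Julian Day Number 2567859; in the Ethiopian calendar that is 7 Sene 2310 EC.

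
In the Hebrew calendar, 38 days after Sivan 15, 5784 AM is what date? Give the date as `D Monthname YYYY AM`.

The starting date is JDN 2460483; 2460483 + 38 = 2460521.
JDN 2460521 corresponds to 23 Tammuz 5784 AM.

23 Tammuz 5784 AM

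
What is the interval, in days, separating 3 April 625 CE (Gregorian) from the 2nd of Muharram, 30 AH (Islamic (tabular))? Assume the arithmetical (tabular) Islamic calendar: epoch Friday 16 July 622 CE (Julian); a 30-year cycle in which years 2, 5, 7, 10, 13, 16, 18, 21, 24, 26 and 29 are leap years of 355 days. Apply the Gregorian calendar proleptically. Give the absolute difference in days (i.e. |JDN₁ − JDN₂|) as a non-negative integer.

JDN of the first date = 1949429.
JDN of the second date = 1958718.
|1958718 − 1949429| = 9289.

9289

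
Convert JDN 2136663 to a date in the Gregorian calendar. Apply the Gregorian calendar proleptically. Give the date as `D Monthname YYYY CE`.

Counting from JDN 2299161 = 15 Oct 1582 gives an offset of -162498 days.

19 November 1137 CE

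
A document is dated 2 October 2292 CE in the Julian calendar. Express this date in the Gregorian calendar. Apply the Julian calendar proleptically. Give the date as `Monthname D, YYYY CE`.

October 17, 2292 CE

For dates in this range the Gregorian date is 15 days ahead of the Julian.
2 October 2292 Julian + 15 days → 17 October 2292 Gregorian.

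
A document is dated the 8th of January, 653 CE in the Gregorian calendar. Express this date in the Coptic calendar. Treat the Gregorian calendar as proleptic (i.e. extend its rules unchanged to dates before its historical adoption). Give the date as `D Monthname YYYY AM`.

Julian Day Number of the source date = 1959571.
Converting JDN 1959571 to the Coptic calendar gives 10 Tobi 369 AM.

10 Tobi 369 AM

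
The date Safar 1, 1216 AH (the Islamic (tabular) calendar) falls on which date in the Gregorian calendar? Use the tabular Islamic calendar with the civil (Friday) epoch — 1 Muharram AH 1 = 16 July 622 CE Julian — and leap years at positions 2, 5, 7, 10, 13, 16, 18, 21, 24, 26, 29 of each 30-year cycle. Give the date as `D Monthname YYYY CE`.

Both dates share Julian Day Number 2379025; in the Gregorian calendar that is 13 June 1801 CE.

13 June 1801 CE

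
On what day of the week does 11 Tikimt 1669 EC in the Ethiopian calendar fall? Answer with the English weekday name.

Equivalently 18 October 1676 Gregorian, JDN 2333498.
Since JDN mod 7 = 6 (0 = Monday), the day is Sunday.

Sunday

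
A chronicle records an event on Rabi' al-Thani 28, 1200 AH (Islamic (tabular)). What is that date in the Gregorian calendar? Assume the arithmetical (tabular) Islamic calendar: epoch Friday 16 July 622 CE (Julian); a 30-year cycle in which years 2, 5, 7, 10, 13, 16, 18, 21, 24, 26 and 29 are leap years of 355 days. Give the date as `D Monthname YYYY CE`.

Both dates share Julian Day Number 2373442; in the Gregorian calendar that is 28 February 1786 CE.

28 February 1786 CE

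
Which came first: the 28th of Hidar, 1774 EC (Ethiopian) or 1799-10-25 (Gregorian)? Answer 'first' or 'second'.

first

Converting both to JDN: 2371896 vs 2378429; the smaller is the first.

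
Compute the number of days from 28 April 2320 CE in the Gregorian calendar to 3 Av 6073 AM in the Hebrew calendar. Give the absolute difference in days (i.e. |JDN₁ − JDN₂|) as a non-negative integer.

2467

First date → JDN 2568540; second date → JDN 2566073.
The interval is |2568540 − 2566073| = 2467 days.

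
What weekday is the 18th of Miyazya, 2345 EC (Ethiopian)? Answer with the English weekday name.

Wednesday

This is JDN 2580594 (29 April 2353 Gregorian).
2580594 ≡ 2 (mod 7); counting from Monday = 0 gives Wednesday.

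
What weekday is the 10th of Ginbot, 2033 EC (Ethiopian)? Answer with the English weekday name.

Saturday

Equivalently 18 May 2041 Gregorian, JDN 2466658.
Since JDN mod 7 = 5 (0 = Monday), the day is Saturday.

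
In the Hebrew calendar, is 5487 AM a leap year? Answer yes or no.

Hebrew year 5487 is year 15 of its 19-year Metonic cycle; leap years are at positions 3, 6, 8, 11, 14, 17, 19, so it is a common year (12 months).

no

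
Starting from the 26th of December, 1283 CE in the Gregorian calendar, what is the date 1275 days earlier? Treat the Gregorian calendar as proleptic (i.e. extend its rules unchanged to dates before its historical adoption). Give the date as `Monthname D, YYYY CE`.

The starting date is JDN 2190026; 2190026 − 1275 = 2188751.
JDN 2188751 corresponds to June 29, 1280 CE.

June 29, 1280 CE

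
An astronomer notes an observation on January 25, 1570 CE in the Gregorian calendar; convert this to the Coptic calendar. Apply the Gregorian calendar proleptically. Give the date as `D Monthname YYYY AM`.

Both dates share Julian Day Number 2294515; in the Coptic calendar that is 20 Tobi 1286 AM.

20 Tobi 1286 AM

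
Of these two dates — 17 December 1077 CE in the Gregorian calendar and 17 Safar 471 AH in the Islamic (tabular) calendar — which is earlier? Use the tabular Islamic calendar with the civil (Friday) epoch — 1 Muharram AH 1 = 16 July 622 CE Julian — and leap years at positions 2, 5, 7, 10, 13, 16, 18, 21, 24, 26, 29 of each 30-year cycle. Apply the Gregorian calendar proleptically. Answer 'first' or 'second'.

First date → JDN 2114777; second date → JDN 2115038.
JDN 2114777 < JDN 2115038, so the first date is earlier.

first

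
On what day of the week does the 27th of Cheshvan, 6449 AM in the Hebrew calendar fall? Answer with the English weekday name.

Monday

Equivalently 12 November 2688 Gregorian, JDN 2703148.
2703148 ≡ 0 (mod 7); counting from Monday = 0 gives Monday.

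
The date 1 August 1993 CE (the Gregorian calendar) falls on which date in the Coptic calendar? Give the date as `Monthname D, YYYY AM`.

Julian Day Number of the source date = 2449201.
Converting JDN 2449201 to the Coptic calendar gives 25 Epip 1709 AM.

Epip 25, 1709 AM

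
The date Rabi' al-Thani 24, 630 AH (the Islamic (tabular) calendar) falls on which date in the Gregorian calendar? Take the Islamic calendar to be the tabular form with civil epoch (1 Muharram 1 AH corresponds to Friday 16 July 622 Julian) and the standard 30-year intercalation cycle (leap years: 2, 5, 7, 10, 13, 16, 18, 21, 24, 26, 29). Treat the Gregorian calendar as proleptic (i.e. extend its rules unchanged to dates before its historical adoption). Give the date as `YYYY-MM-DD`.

Both dates share Julian Day Number 2171449; in the Gregorian calendar that is 14 February 1233 CE.

1233-02-14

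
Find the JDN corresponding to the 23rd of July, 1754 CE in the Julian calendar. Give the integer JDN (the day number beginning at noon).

Equivalently 3 August 1754 (Gregorian).
JDN 2299161 is 15 October 1582 CE (Gregorian); the target day is +62749 days from there, so JDN = 2361910.

2361910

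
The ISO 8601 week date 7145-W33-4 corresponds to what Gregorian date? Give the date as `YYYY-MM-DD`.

7145-08-16

ISO week 1 of 7145 is the week containing the first Thursday of 7145.
Week 33, day 4 (Thursday) lands on 7145-08-16.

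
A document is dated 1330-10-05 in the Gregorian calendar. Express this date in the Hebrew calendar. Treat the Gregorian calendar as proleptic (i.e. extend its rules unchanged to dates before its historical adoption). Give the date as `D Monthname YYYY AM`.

13 Tishrei 5091 AM

Julian Day Number of the source date = 2207110.
Converting JDN 2207110 to the Hebrew calendar gives 13 Tishrei 5091 AM.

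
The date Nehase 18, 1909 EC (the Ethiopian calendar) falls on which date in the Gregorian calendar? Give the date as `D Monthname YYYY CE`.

Both dates share Julian Day Number 2421465; in the Gregorian calendar that is 24 August 1917 CE.

24 August 1917 CE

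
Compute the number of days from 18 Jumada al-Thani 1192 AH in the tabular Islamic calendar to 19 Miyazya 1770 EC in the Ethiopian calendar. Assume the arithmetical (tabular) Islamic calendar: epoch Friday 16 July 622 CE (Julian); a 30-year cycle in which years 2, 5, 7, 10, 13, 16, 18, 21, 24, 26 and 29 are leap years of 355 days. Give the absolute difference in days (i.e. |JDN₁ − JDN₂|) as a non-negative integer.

80

JDN of the first date = 2370656.
JDN of the second date = 2370576.
|2370576 − 2370656| = 80.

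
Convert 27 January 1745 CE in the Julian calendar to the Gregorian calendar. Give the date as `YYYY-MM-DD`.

1745-02-07

The Julian–Gregorian offset here is 11 days (Julian trailing).
27 January 1745 Julian + 11 days → 7 February 1745 Gregorian.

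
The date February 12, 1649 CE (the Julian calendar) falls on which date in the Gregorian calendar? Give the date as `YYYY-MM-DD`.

The Julian–Gregorian offset here is 10 days (Julian trailing).
12 February 1649 Julian + 10 days → 22 February 1649 Gregorian.

1649-02-22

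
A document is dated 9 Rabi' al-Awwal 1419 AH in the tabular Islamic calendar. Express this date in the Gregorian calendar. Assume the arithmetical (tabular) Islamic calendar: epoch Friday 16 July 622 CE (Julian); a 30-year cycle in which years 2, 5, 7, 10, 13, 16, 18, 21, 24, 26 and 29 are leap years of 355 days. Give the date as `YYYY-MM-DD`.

Both dates share Julian Day Number 2450999; in the Gregorian calendar that is 4 July 1998 CE.

1998-07-04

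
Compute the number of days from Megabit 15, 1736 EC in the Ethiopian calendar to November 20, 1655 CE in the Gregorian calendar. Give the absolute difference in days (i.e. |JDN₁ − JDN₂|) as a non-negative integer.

32264

JDN of the first date = 2358124.
JDN of the second date = 2325860.
|2325860 − 2358124| = 32264.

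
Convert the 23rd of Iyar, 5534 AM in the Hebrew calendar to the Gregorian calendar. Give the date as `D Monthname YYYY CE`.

4 May 1774 CE

Julian Day Number of the source date = 2369124.
Converting JDN 2369124 to the Gregorian calendar gives 4 May 1774 CE.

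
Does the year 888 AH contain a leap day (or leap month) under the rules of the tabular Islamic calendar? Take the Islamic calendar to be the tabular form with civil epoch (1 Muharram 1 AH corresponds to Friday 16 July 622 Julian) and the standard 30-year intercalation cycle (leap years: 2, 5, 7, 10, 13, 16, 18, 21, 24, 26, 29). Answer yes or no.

yes

Year 888 AH is year 18 of its 30-year cycle; leap positions are 2, 5, 7, 10, 13, 16, 18, 21, 24, 26, 29, so it is a leap year (355 days).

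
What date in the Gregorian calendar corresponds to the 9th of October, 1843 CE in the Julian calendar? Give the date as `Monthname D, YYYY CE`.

October 21, 1843 CE

At this point the Julian calendar is 12 days behind the Gregorian.
9 October 1843 Julian + 12 days → 21 October 1843 Gregorian.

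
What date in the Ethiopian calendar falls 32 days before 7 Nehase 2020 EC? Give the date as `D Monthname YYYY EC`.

JDN of 7 Nehase 2020 EC = 2461997.
2461997 − 32 = 2461965.
JDN 2461965 in the Ethiopian calendar is 5 Hamle 2020 EC.

5 Hamle 2020 EC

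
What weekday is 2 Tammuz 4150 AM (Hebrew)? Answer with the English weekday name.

Equivalently 2 July 390 Gregorian, JDN 1863687.
JDN 1863687 mod 7 = 0, and JDN 0 was a Monday, so this is a Monday.

Monday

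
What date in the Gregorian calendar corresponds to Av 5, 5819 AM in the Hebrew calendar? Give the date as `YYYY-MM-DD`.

2059-07-15

Julian Day Number of the source date = 2473290.
Converting JDN 2473290 to the Gregorian calendar gives 15 July 2059 CE.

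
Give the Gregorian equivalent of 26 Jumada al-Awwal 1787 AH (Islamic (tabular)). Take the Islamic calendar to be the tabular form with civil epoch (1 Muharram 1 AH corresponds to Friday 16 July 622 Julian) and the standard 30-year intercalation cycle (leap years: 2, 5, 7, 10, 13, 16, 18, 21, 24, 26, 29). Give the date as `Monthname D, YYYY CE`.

October 4, 2355 CE

Julian Day Number of the source date = 2581482.
Converting JDN 2581482 to the Gregorian calendar gives 4 October 2355 CE.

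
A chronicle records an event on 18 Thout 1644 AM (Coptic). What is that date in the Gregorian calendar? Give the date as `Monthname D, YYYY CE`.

Julian Day Number of the source date = 2425153.
Converting JDN 2425153 to the Gregorian calendar gives 29 September 1927 CE.

September 29, 1927 CE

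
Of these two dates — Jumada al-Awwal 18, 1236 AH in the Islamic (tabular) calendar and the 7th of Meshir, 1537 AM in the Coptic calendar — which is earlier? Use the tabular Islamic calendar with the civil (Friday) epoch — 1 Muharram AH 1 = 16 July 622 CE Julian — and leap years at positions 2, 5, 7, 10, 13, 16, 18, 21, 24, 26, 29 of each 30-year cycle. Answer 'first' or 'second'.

The two dates have Julian Day Numbers 2386218 and 2386210 respectively.
Since 2386210 < 2386218, the second date comes first.

second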